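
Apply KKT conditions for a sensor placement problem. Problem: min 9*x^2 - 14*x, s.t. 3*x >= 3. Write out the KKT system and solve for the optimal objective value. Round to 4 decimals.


Step 1: Try lambda = 0 (constraint inactive).
x_unc = 14/(2*9) = 0.7778
Check: 3*0.7778 = 2.3334 < 3 -- violated!
Step 2: Constraint must be active: 3*x = 3
x* = 3/3 = 1.0
lambda = (2*9*1.0 - 14)/3 = 1.3333
Step 3: Compute optimal value.
f(x*) = 9*1.0^2 - 14*1.0 = -5.0


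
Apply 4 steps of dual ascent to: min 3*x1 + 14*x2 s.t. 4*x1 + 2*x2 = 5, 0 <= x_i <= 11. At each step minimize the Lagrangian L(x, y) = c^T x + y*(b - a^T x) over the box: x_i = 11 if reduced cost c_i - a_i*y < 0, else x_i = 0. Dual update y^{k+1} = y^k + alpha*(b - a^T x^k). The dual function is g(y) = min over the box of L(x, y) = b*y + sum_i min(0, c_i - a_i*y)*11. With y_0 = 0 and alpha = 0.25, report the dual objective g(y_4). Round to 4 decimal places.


Dual ascent for LP: min 3*x1 + 14*x2, 4*x1 + 2*x2 = 5, 0 <= x_i <= 11
Step 1: y^k = 0.0, reduced costs: (3.0, 14.0)
  x^k = (0.0, 0.0), subgradient = b - a^T x = 5.0
  y^{k+1} = 0.0 + 0.25*5.0 = 1.25
Step 2: y^k = 1.25, reduced costs: (-2.0, 11.5)
  x^k = (11.0, 0.0), subgradient = b - a^T x = -39.0
  y^{k+1} = 1.25 + 0.25*-39.0 = -8.5
Step 3: y^k = -8.5, reduced costs: (37.0, 31.0)
  x^k = (0.0, 0.0), subgradient = b - a^T x = 5.0
  y^{k+1} = -8.5 + 0.25*5.0 = -7.25
Step 4: y^k = -7.25, reduced costs: (32.0, 28.5)
  x^k = (0.0, 0.0), subgradient = b - a^T x = 5.0
  y^{k+1} = -7.25 + 0.25*5.0 = -6.0
Dual objective at y_4 = -6.0: reduced costs (27.0, 26.0), box minimizer x = (0.0, 0.0)
g(y_4) = b*y + (c1 - a1*y)*x1 + (c2 - a2*y)*x2 = 5*(-6.0) + 27.0*0.0 + 26.0*0.0 = -30.0 + 0.0 + 0.0 = -30.0


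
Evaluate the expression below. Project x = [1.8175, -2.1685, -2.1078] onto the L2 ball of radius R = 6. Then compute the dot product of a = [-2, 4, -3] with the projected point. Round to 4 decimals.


Step 1: Compute ||x|| (intermediates to 6 decimals).
||x|| = sqrt(1.8175^2 + (-2.1685)^2 + (-2.1078)^2) = 3.528246
Step 2: Project.
Since ||x|| <= R, proj = x (no scaling needed).
proj(x) = [1.8175, -2.1685, -2.1078]
Step 3: Dot product.
a^T * proj(x) = -2*1.8175 + 4*(-2.1685) - 3*(-2.1078) = -5.9856


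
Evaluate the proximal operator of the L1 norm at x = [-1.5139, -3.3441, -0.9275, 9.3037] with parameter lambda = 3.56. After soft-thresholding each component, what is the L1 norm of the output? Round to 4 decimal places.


Soft-thresholding with lambda = 3.56:
prox(-1.5139) = sign(-1.5139)*max(|-1.5139| - 3.56, 0) = 0.0
prox(-3.3441) = sign(-3.3441)*max(|-3.3441| - 3.56, 0) = 0.0
prox(-0.9275) = sign(-0.9275)*max(|-0.9275| - 3.56, 0) = 0.0
prox(9.3037) = sign(9.3037)*max(|9.3037| - 3.56, 0) = 5.7437
prox(x) = [0.0, 0.0, 0.0, 5.7437]
||prox(x)||_1 = 0.0 + 0.0 + 0.0 + 5.7437 = 5.7437


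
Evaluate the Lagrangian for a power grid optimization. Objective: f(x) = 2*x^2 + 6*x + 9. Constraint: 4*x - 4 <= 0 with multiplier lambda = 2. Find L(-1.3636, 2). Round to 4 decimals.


Step 1: Evaluate f(x).
f(-1.3636) = 2*(-1.3636)^2 + 6*(-1.3636) + 9 = 4.5372
Step 2: Evaluate g(x).
g(-1.3636) = 4*-1.3636 - 4 = -9.4544
Step 3: Compute Lagrangian.
L = 4.5372 + 2*-9.4544 = -14.3716


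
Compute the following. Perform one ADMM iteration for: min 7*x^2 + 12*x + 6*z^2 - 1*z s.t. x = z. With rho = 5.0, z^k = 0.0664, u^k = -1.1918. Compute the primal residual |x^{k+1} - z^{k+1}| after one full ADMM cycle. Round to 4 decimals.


ADMM iteration with rho = 5.0, z^k = 0.0664, u^k = -1.1918
Step 1: x-update.
Minimize 7*x^2 + 12*x + (5.0/2)*(x - 0.0664 - 1.1918)^2
FOC: (2*7 + 5.0)*x = -12 + 5.0*(0.0664 + 1.1918)
x^{k+1} = -0.3005
Step 2: z-update.
Minimize 6*z^2 - 1*z + (5.0/2)*(-0.3005 - z - 1.1918)^2
FOC: (2*6 + 5.0)*z = 1 + 5.0*(-0.3005 - 1.1918)
z^{k+1} = -0.3801
Step 3: u-update.
u^{k+1} = -1.1918 - 0.3005 + 0.3801 = -1.1122
Step 4: Primal residual = |-0.3005 + 0.3801| = 0.0796


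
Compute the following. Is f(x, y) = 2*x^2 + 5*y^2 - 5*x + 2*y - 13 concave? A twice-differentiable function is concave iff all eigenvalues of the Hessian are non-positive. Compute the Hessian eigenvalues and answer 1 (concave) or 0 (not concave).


The Hessian of f(x,y) = 2*x^2 + 5*y^2 - 5*x + 2*y - 13 is:
H = [[4, 0], [0, 10]]
Trace = 4 + 10 = 14
Determinant = 4*10 - (0)^2 = 40
Discriminant = (14)^2 - 4*40 = 36.0
Eigenvalues: lambda_1 = 4.0, lambda_2 = 10.0
The function is not concave.

0


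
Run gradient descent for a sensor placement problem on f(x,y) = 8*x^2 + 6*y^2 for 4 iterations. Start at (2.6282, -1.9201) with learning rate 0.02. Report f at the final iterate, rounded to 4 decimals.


Gradient descent on f(x,y) = 8*x^2 + 6*y^2.
Starting point: (2.6282, -1.9201), alpha = 0.02
Step 1: grad_x = 2*8*2.6282 = 42.0512, grad_y = 2*6*-1.9201 = -23.0412
  x_1 = 2.6282 - 0.02*42.0512 = 1.7872
  y_1 = -1.9201 - 0.02*-23.0412 = -1.4593
Step 2: grad_x = 2*8*1.7872 = 28.5948, grad_y = 2*6*-1.4593 = -17.5113
  x_2 = 1.7872 - 0.02*28.5948 = 1.2153
  y_2 = -1.4593 - 0.02*-17.5113 = -1.109
Step 3: grad_x = 2*8*1.2153 = 19.4445, grad_y = 2*6*-1.109 = -13.3086
  x_3 = 1.2153 - 0.02*19.4445 = 0.8264
  y_3 = -1.109 - 0.02*-13.3086 = -0.8429
Step 4: grad_x = 2*8*0.8264 = 13.2222, grad_y = 2*6*-0.8429 = -10.1145
  x_4 = 0.8264 - 0.02*13.2222 = 0.5619
  y_4 = -0.8429 - 0.02*-10.1145 = -0.6406
f(0.5619, -0.6406) = 8*0.5619^2 + 6*(-0.6406)^2 = 4.9884


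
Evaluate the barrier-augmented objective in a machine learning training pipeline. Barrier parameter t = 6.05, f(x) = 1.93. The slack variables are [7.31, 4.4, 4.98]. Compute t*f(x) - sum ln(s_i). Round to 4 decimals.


Step 1: Compute log-barrier.
ln values: [1.9892, 1.4816, 1.6054]
phi = -(1.9892 + 1.4816 + 1.6054) = -5.0763
Step 2: Compute augmented objective.
t*f(x) = 6.05*1.93 = 11.6765
Total = 11.6765 - 5.0763 = 6.6002


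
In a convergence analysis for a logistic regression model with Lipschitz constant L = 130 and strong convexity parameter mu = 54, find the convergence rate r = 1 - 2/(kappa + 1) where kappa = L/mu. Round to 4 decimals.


Step 1: Compute the condition number.
kappa = L/mu = 130/54 = 2.4074
Step 2: Compute the convergence rate.
r = 1 - 2/(kappa + 1) = 1 - 2*mu/(L + mu) = (L - mu)/(L + mu) = 76/184 = 0.413


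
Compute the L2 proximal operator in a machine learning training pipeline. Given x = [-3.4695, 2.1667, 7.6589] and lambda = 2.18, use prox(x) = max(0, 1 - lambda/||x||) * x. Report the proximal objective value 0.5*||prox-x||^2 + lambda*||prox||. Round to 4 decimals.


Step 1: Compute ||x||.
||x|| = 8.6828
Step 2: Compute scaling factor.
scale = max(0, 1 - 2.18/8.6828) = 0.7489
Step 3: prox(x) = [-2.5984, 1.6227, 5.736]
||prox(x)|| = 6.5028
Step 4: Proximal objective.
0.5*||prox-x||^2 = 2.3762
lambda*||prox|| = 14.1761
Total = 16.5523


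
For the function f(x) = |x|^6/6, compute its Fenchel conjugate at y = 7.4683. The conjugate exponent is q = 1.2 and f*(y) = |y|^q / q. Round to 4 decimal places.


The conjugate exponent q satisfies 1/p + 1/q = 1.
p = 6, so q = 6/(6 - 1) = 1.2
|y|^q = 7.4683^1.2 = 11.1652
f*(7.4683) = 11.1652 / 1.2 = 9.3043


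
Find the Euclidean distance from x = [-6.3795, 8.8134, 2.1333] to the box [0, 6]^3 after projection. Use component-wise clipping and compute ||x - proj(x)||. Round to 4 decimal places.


Project each component onto [0, 6].
clip(-6.3795) = 0.0, clip(8.8134) = 6.0, clip(2.1333) = 2.1333
Projection = [0.0, 6.0, 2.1333]
Squared diffs: [40.698, 7.9152, 0.0]
Distance = sqrt(48.6132) = 6.9723


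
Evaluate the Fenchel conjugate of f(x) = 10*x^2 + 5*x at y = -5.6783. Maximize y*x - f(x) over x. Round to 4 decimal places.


f*(y) = sup_x {y*x - a*x^2 - b*x} = sup_x {(y-b)*x - a*x^2}
FOC: (y - b) - 2a*x = 0 => x* = (y - b)/(2a)
x* = (-5.6783 - 5)/(2*10) = -0.5339
f*(-5.6783) = (y-b)^2/(4a) = (-5.6783 - 5)^2/(4*10)
= 114.0261/40 = 2.8507


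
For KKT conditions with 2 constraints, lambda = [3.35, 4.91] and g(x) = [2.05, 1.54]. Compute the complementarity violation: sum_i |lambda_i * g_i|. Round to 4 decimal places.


KKT complementary slackness check:
lambda_1 * g_1 = 3.35 * 2.05 = 6.8675
lambda_2 * g_2 = 4.91 * 1.54 = 7.5614
Total violation = 6.8675 + 7.5614 = 14.4289


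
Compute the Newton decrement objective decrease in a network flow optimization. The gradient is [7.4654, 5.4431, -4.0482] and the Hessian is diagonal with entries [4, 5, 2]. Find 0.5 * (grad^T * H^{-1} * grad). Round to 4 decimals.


Step 1: H is diagonal, so H^(-1) * g = [1.8664, 1.0886, -2.0241].
Step 2: g^T H^(-1) g = sum_i g_i^2 / H_ii
  = (7.4654)^2/4 + (5.4431)^2/5 + (-4.0482)^2/2
  = 13.933 + 5.9255 + 8.194 = 28.0525
Step 3: Objective decrease = 0.5 * g^T H^(-1) g = 14.0262


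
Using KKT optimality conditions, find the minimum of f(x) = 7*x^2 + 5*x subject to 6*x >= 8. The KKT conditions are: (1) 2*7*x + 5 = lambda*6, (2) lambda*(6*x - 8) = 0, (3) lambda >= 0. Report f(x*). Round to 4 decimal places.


Step 1: Try lambda = 0 (constraint inactive).
x_unc = -5/(2*7) = -0.3571
Check: 6*-0.3571 = -2.1426 < 8 -- violated!
Step 2: Constraint must be active: 6*x = 8
x* = 8/6 = 4/3 = 1.3333 (rounded; the exact value 4/3 is used below)
lambda = (2*7*(4/3) + 5)/6 = 3.9444
Step 3: Compute optimal value.
f(x*) = 7*(4/3)^2 + 5*(4/3) = 19.1111


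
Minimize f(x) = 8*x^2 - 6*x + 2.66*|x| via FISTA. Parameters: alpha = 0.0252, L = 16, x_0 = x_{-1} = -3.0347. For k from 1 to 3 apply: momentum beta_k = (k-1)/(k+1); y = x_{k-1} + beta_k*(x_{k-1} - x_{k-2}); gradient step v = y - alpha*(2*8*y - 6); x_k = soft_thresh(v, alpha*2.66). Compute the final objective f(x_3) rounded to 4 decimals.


FISTA on f(x) = 8*x^2 - 6*x + 2.66*|x|
L = 16, alpha = 0.0252
Iteration 1: beta = 0.0, y = -3.0347 + 0.0*(-3.0347 + 3.0347) = -3.0347
  grad(y) = -54.5552, v = y - alpha*grad = -1.6599
  prox(v) = soft_thresh(-1.6599, 0.067) = -1.5929
Iteration 2: beta = 0.3333, y = -1.5929 + 0.3333*(-1.5929 + 3.0347) = -1.1123
  grad(y) = -23.7963, v = y - alpha*grad = -0.5126
  prox(v) = soft_thresh(-0.5126, 0.067) = -0.4456
Iteration 3: beta = 0.5, y = -0.4456 + 0.5*(-0.4456 + 1.5929) = 0.1281
  grad(y) = -3.9507, v = y - alpha*grad = 0.2276
  prox(v) = soft_thresh(0.2276, 0.067) = 0.1606
f(x_3) = 8*0.1606^2 - 6*0.1606 + 2.66*|0.1606| = -0.3301


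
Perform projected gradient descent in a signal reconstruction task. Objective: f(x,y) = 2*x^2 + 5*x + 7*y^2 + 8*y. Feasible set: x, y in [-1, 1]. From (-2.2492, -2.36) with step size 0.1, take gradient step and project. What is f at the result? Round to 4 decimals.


Step 1: Compute gradient at (-2.2492, -2.36).
grad_x = 2*2*-2.2492 + 5 = -3.9968
grad_y = 2*7*-2.36 + 8 = -25.04
Step 2: Gradient step.
x_raw = -2.2492 - 0.1*-3.9968 = -1.8495
y_raw = -2.36 - 0.1*-25.04 = 0.144
Step 3: Project onto [-1, 1].
x_proj = clip(-1.8495) = -1.0
y_proj = clip(0.144) = 0.144
Step 4: Evaluate f.
f(-1.0, 0.144) = -1.7028


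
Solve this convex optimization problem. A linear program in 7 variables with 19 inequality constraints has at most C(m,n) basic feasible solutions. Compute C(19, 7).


Each vertex corresponds to some choice of n active constraints out of m, so the number of vertices is at most C(m, n) = m! / (n!(m-n)!).
m = 19, n = 7
Numerator: 19 * 18 * 17 * 16 * 15 * 14 * 13
Denominator: 7! = 5040
C(19, 7) = 50388


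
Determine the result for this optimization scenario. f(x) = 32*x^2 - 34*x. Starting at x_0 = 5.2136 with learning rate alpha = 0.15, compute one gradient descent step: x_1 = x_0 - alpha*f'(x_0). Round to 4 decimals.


We compute the gradient at x_0 and apply the update.
f'(x) = 64*x - 34
f'(5.2136) = 64*5.2136 - 34 = 299.6704
x_1 = 5.2136 - 0.15*299.6704 = -39.737


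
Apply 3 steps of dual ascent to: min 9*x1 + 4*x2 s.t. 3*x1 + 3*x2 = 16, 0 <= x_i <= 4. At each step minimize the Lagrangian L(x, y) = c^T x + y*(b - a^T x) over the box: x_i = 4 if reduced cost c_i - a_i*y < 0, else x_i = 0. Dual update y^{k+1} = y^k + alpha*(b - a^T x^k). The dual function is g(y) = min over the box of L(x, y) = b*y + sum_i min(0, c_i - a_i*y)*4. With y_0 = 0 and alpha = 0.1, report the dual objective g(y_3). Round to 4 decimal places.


Dual ascent for LP: min 9*x1 + 4*x2, 3*x1 + 3*x2 = 16, 0 <= x_i <= 4
Step 1: y^k = 0.0, reduced costs: (9.0, 4.0)
  x^k = (0.0, 0.0), subgradient = b - a^T x = 16.0
  y^{k+1} = 0.0 + 0.1*16.0 = 1.6
Step 2: y^k = 1.6, reduced costs: (4.2, -0.8)
  x^k = (0.0, 4.0), subgradient = b - a^T x = 4.0
  y^{k+1} = 1.6 + 0.1*4.0 = 2.0
Step 3: y^k = 2.0, reduced costs: (3.0, -2.0)
  x^k = (0.0, 4.0), subgradient = b - a^T x = 4.0
  y^{k+1} = 2.0 + 0.1*4.0 = 2.4
Dual objective at y_3 = 2.4: reduced costs (1.8, -3.2), box minimizer x = (0.0, 4.0)
g(y_3) = b*y + (c1 - a1*y)*x1 + (c2 - a2*y)*x2 = 16*2.4 + 1.8*0.0 + (-3.2)*4.0 = 38.4 + 0.0 - 12.8 = 25.6


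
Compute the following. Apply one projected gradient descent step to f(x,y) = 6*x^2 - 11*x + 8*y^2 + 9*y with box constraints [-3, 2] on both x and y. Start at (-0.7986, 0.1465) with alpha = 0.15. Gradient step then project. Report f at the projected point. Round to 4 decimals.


Step 1: Compute gradient at (-0.7986, 0.1465).
grad_x = 2*6*-0.7986 - 11 = -20.5832
grad_y = 2*8*0.1465 + 9 = 11.344
Step 2: Gradient step.
x_raw = -0.7986 - 0.15*-20.5832 = 2.2889
y_raw = 0.1465 - 0.15*11.344 = -1.5551
Step 3: Project onto [-3, 2].
x_proj = clip(2.2889) = 2.0
y_proj = clip(-1.5551) = -1.5551
Step 4: Evaluate f.
f(2.0, -1.5551) = 7.3508


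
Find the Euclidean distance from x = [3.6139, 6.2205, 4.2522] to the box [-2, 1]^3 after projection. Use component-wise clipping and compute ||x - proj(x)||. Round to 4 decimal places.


Project each component onto [-2, 1].
clip(3.6139) = 1.0, clip(6.2205) = 1.0, clip(4.2522) = 1.0
Projection = [1.0, 1.0, 1.0]
Squared diffs: [6.8325, 27.2536, 10.5768]
Distance = sqrt(44.6629) = 6.683


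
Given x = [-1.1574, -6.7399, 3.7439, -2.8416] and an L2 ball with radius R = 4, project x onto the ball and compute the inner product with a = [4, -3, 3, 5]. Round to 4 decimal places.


Step 1: Compute ||x|| (intermediates to 6 decimals).
||x|| = sqrt((-1.1574)^2 + (-6.7399)^2 + 3.7439^2 + (-2.8416)^2) = 8.29803
Step 2: Project.
Since ||x|| > R, scale = R/||x|| = 4/8.29803 = 0.482042, proj(x) = scale * x
proj(x) = [-0.557915, -3.248915, 1.804717, -1.369771]
Step 3: Dot product.
a^T * proj(x) = 4*(-0.557915) - 3*(-3.248915) + 3*1.804717 + 5*(-1.369771) = 6.0804


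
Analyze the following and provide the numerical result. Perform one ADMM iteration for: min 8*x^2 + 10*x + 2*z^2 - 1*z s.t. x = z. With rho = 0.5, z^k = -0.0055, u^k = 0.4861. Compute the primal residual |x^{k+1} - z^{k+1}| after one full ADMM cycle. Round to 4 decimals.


ADMM iteration with rho = 0.5, z^k = -0.0055, u^k = 0.4861
Step 1: x-update.
Minimize 8*x^2 + 10*x + (0.5/2)*(x + 0.0055 + 0.4861)^2
FOC: (2*8 + 0.5)*x = -10 + 0.5*(-0.0055 - 0.4861)
x^{k+1} = -0.621
Step 2: z-update.
Minimize 2*z^2 - 1*z + (0.5/2)*(-0.621 - z + 0.4861)^2
FOC: (2*2 + 0.5)*z = 1 + 0.5*(-0.621 + 0.4861)
z^{k+1} = 0.2072
Step 3: u-update.
u^{k+1} = 0.4861 - 0.621 - 0.2072 = -0.3421
Step 4: Primal residual = |-0.621 - 0.2072| = 0.8282


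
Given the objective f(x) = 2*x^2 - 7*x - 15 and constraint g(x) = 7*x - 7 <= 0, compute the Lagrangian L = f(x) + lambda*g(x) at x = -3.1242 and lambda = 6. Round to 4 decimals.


Step 1: Evaluate f(x).
f(-3.1242) = 2*(-3.1242)^2 - 7*(-3.1242) - 15 = 26.3907
Step 2: Evaluate g(x).
g(-3.1242) = 7*-3.1242 - 7 = -28.8694
Step 3: Compute Lagrangian.
L = 26.3907 + 6*-28.8694 = -146.8257


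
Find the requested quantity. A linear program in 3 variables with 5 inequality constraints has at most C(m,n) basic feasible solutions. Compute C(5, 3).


Each vertex corresponds to some choice of n active constraints out of m, so the number of vertices is at most C(m, n) = m! / (n!(m-n)!).
m = 5, n = 3
Numerator: 5 * 4 * 3
Denominator: 3! = 6
C(5, 3) = 10


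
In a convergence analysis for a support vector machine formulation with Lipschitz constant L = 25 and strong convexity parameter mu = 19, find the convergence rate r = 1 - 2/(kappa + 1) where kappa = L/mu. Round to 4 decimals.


Step 1: Compute the condition number.
kappa = L/mu = 25/19 = 1.3158
Step 2: Compute the convergence rate.
r = 1 - 2/(kappa + 1) = 1 - 2*mu/(L + mu) = (L - mu)/(L + mu) = 6/44 = 0.1364


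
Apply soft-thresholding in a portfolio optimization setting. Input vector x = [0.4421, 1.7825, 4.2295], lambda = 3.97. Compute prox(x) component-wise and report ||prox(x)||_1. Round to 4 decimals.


Soft-thresholding with lambda = 3.97:
prox(0.4421) = sign(0.4421)*max(|0.4421| - 3.97, 0) = 0.0
prox(1.7825) = sign(1.7825)*max(|1.7825| - 3.97, 0) = 0.0
prox(4.2295) = sign(4.2295)*max(|4.2295| - 3.97, 0) = 0.2595
prox(x) = [0.0, 0.0, 0.2595]
||prox(x)||_1 = 0.0 + 0.0 + 0.2595 = 0.2595


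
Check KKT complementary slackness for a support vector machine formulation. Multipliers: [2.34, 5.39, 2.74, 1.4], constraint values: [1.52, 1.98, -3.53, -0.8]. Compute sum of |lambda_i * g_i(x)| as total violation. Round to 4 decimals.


KKT complementary slackness check:
lambda_1 * g_1 = 2.34 * 1.52 = 3.5568
lambda_2 * g_2 = 5.39 * 1.98 = 10.6722
lambda_3 * g_3 = 2.74 * -3.53 = -9.6722
lambda_4 * g_4 = 1.4 * -0.8 = -1.12
Total violation = 3.5568 + 10.6722 + 9.6722 + 1.12 = 25.0212


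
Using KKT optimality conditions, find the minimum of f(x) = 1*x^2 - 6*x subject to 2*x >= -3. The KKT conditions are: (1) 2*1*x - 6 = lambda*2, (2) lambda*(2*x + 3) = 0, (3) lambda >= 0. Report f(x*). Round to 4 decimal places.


Step 1: Try lambda = 0 (constraint inactive).
Stationarity: 2*1*x - 6 = 0
x* = 6/(2*1) = 3.0
Check constraint: 2*3.0 = 6.0 >= -3 -- satisfied.
Step 2: Compute optimal value.
f(x*) = 1*3.0^2 - 6*3.0 = -9.0


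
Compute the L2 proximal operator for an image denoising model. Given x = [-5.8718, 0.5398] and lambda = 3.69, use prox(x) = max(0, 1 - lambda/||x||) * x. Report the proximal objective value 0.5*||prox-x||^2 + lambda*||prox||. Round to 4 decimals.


Step 1: Compute ||x||.
||x|| = 5.8966
Step 2: Compute scaling factor.
scale = max(0, 1 - 3.69/5.8966) = 0.3742
Step 3: prox(x) = [-2.1973, 0.202]
||prox(x)|| = 2.2066
Step 4: Proximal objective.
0.5*||prox-x||^2 = 6.8081
lambda*||prox|| = 8.1424
Total = 14.9503


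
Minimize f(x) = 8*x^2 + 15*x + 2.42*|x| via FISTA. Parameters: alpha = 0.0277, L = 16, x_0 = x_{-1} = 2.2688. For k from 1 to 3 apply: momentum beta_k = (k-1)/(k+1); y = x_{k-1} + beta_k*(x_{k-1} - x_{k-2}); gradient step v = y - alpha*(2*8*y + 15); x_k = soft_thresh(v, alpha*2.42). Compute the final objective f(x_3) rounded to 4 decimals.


FISTA on f(x) = 8*x^2 + 15*x + 2.42*|x|
L = 16, alpha = 0.0277
Iteration 1: beta = 0.0, y = 2.2688 + 0.0*(2.2688 - 2.2688) = 2.2688
  grad(y) = 51.3008, v = y - alpha*grad = 0.8478
  prox(v) = soft_thresh(0.8478, 0.067) = 0.7807
Iteration 2: beta = 0.3333, y = 0.7807 + 0.3333*(0.7807 - 2.2688) = 0.2847
  grad(y) = 19.5554, v = y - alpha*grad = -0.257
  prox(v) = soft_thresh(-0.257, 0.067) = -0.1899
Iteration 3: beta = 0.5, y = -0.1899 + 0.5*(-0.1899 - 0.7807) = -0.6753
  grad(y) = 4.1956, v = y - alpha*grad = -0.7915
  prox(v) = soft_thresh(-0.7915, 0.067) = -0.7245
f(x_3) = 8*(-0.7245)^2 + 15*(-0.7245) + 2.42*|-0.7245| = -4.915


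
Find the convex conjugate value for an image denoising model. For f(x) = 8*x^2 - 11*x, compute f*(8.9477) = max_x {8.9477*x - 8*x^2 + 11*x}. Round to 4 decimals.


f*(y) = sup_x {y*x - a*x^2 - b*x} = sup_x {(y-b)*x - a*x^2}
FOC: (y - b) - 2a*x = 0 => x* = (y - b)/(2a)
x* = (8.9477 + 11)/(2*8) = 1.2467
f*(8.9477) = (y-b)^2/(4a) = (8.9477 + 11)^2/(4*8)
= 397.9107/32 = 12.4347


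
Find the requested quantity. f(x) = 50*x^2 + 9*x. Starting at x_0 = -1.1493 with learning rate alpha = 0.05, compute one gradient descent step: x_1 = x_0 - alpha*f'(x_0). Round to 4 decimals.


We compute the gradient at x_0 and apply the update.
f'(x) = 100*x + 9
f'(-1.1493) = 100*-1.1493 + 9 = -105.93
x_1 = -1.1493 - 0.05*-105.93 = 4.1472


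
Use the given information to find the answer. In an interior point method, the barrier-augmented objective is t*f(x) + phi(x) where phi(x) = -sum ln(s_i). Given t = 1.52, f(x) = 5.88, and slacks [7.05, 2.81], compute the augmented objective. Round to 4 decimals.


Step 1: Compute log-barrier.
ln values: [1.953, 1.0332]
phi = -(1.953 + 1.0332) = -2.9862
Step 2: Compute augmented objective.
t*f(x) = 1.52*5.88 = 8.9376
Total = 8.9376 - 2.9862 = 5.9514


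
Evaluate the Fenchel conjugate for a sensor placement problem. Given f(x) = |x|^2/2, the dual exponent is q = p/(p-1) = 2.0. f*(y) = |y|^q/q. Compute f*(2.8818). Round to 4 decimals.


The conjugate exponent q satisfies 1/p + 1/q = 1.
p = 2, so q = 2/(2 - 1) = 2.0
|y|^q = 2.8818^2.0 = 8.3048
f*(2.8818) = 8.3048 / 2.0 = 4.1524


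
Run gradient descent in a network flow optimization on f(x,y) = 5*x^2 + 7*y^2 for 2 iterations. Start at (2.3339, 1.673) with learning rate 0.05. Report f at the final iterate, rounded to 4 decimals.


Gradient descent on f(x,y) = 5*x^2 + 7*y^2.
Starting point: (2.3339, 1.673), alpha = 0.05
Step 1: grad_x = 2*5*2.3339 = 23.339, grad_y = 2*7*1.673 = 23.422
  x_1 = 2.3339 - 0.05*23.339 = 1.167
  y_1 = 1.673 - 0.05*23.422 = 0.5019
Step 2: grad_x = 2*5*1.167 = 11.6695, grad_y = 2*7*0.5019 = 7.0266
  x_2 = 1.167 - 0.05*11.6695 = 0.5835
  y_2 = 0.5019 - 0.05*7.0266 = 0.1506
f(0.5835, 0.1506) = 5*0.5835^2 + 7*0.1506^2 = 1.8609


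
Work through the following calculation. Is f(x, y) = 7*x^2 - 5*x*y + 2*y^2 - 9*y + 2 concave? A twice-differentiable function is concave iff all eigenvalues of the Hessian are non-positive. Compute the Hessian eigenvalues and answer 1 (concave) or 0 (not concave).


The Hessian of f(x,y) = 7*x^2 - 5*x*y + 2*y^2 - 9*y + 2 is:
H = [[14, -5], [-5, 4]]
Trace = 14 + 4 = 18
Determinant = 14*4 - (-5)^2 = 31
Discriminant = (18)^2 - 4*31 = 200.0
Eigenvalues: lambda_1 = 1.9289, lambda_2 = 16.0711
The function is not concave.

0


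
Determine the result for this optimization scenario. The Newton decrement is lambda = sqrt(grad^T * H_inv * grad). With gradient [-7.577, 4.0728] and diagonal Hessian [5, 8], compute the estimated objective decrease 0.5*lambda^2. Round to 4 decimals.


Step 1: H is diagonal, so H^(-1) * g = [-1.5154, 0.5091].
Step 2: g^T H^(-1) g = sum_i g_i^2 / H_ii
  = (-7.577)^2/5 + (4.0728)^2/8
  = 11.4822 + 2.0735 = 13.5556
Step 3: Objective decrease = 0.5 * g^T H^(-1) g = 6.7778


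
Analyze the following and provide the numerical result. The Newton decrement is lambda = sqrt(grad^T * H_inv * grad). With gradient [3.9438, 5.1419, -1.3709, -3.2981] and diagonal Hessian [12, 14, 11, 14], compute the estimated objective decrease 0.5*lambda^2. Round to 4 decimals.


Step 1: H is diagonal, so H^(-1) * g = [0.3287, 0.3673, -0.1246, -0.2356].
Step 2: g^T H^(-1) g = sum_i g_i^2 / H_ii
  = (3.9438)^2/12 + (5.1419)^2/14 + (-1.3709)^2/11 + (-3.2981)^2/14
  = 1.2961 + 1.8885 + 0.1709 + 0.777 = 4.1325
Step 3: Objective decrease = 0.5 * g^T H^(-1) g = 2.0662


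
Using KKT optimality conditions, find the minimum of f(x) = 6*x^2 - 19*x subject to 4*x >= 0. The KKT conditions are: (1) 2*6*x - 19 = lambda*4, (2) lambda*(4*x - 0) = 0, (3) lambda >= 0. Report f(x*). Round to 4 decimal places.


Step 1: Try lambda = 0 (constraint inactive).
Stationarity: 2*6*x - 19 = 0
x* = 19/(2*6) = 19/12 = 1.5833 (rounded; the exact value 19/12 is used below)
Check constraint: 4*1.5833 = 6.3332 >= 0 -- satisfied.
Step 2: Compute optimal value.
f(x*) = 6*(19/12)^2 - 19*(19/12) = -15.0417


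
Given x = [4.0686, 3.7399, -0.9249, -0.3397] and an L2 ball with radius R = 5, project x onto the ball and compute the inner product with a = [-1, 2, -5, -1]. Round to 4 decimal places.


Step 1: Compute ||x|| (intermediates to 6 decimals).
||x|| = sqrt(4.0686^2 + 3.7399^2 + (-0.9249)^2 + (-0.3397)^2) = 5.613483
Step 2: Project.
Since ||x|| > R, scale = R/||x|| = 5/5.613483 = 0.890713, proj(x) = scale * x
proj(x) = [3.623955, 3.331178, -0.82382, -0.302575]
Step 3: Dot product.
a^T * proj(x) = -1*3.623955 + 2*3.331178 - 5*(-0.82382) - 1*(-0.302575) = 7.4601


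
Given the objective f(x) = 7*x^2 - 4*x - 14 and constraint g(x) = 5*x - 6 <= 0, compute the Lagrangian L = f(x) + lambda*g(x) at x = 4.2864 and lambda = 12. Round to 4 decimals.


Step 1: Evaluate f(x).
f(4.2864) = 7*4.2864^2 - 4*4.2864 - 14 = 97.467
Step 2: Evaluate g(x).
g(4.2864) = 5*4.2864 - 6 = 15.432
Step 3: Compute Lagrangian.
L = 97.467 + 12*15.432 = 282.651


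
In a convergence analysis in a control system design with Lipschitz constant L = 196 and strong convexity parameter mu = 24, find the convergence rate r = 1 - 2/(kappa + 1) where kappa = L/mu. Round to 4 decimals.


Step 1: Compute the condition number.
kappa = L/mu = 196/24 = 8.1667
Step 2: Compute the convergence rate.
r = 1 - 2/(kappa + 1) = 1 - 2*mu/(L + mu) = (L - mu)/(L + mu) = 172/220 = 0.7818


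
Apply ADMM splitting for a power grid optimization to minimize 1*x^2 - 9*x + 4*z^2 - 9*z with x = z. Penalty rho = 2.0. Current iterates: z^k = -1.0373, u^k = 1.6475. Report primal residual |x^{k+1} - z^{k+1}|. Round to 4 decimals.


ADMM iteration with rho = 2.0, z^k = -1.0373, u^k = 1.6475
Step 1: x-update.
Minimize 1*x^2 - 9*x + (2.0/2)*(x + 1.0373 + 1.6475)^2
FOC: (2*1 + 2.0)*x = 9 + 2.0*(-1.0373 - 1.6475)
x^{k+1} = 0.9076
Step 2: z-update.
Minimize 4*z^2 - 9*z + (2.0/2)*(0.9076 - z + 1.6475)^2
FOC: (2*4 + 2.0)*z = 9 + 2.0*(0.9076 + 1.6475)
z^{k+1} = 1.411
Step 3: u-update.
u^{k+1} = 1.6475 + 0.9076 - 1.411 = 1.1441
Step 4: Primal residual = |0.9076 - 1.411| = 0.5034


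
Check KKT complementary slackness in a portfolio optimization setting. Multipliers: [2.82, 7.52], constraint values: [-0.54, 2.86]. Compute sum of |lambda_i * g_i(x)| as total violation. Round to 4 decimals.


KKT complementary slackness check:
lambda_1 * g_1 = 2.82 * -0.54 = -1.5228
lambda_2 * g_2 = 7.52 * 2.86 = 21.5072
Total violation = 1.5228 + 21.5072 = 23.03


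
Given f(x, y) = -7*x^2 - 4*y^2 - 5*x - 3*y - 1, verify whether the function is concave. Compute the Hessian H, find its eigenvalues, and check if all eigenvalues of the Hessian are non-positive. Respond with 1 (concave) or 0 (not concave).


The Hessian of f(x,y) = -7*x^2 - 4*y^2 - 5*x - 3*y - 1 is:
H = [[-14, 0], [0, -8]]
Trace = -14 - 8 = -22
Determinant = -14*-8 - (0)^2 = 112
Discriminant = (-22)^2 - 4*112 = 36.0
Eigenvalues: lambda_1 = -14.0, lambda_2 = -8.0
The function is concave.

1


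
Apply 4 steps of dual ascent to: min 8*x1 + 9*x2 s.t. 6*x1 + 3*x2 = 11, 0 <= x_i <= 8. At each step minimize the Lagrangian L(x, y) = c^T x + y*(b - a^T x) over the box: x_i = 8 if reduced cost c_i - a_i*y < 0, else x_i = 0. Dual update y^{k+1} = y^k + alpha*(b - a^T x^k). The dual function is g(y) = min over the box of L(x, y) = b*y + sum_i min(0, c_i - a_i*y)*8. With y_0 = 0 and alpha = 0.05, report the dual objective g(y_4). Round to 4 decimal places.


Dual ascent for LP: min 8*x1 + 9*x2, 6*x1 + 3*x2 = 11, 0 <= x_i <= 8
Step 1: y^k = 0.0, reduced costs: (8.0, 9.0)
  x^k = (0.0, 0.0), subgradient = b - a^T x = 11.0
  y^{k+1} = 0.0 + 0.05*11.0 = 0.55
Step 2: y^k = 0.55, reduced costs: (4.7, 7.35)
  x^k = (0.0, 0.0), subgradient = b - a^T x = 11.0
  y^{k+1} = 0.55 + 0.05*11.0 = 1.1
Step 3: y^k = 1.1, reduced costs: (1.4, 5.7)
  x^k = (0.0, 0.0), subgradient = b - a^T x = 11.0
  y^{k+1} = 1.1 + 0.05*11.0 = 1.65
Step 4: y^k = 1.65, reduced costs: (-1.9, 4.05)
  x^k = (8.0, 0.0), subgradient = b - a^T x = -37.0
  y^{k+1} = 1.65 + 0.05*-37.0 = -0.2
Dual objective at y_4 = -0.2: reduced costs (9.2, 9.6), box minimizer x = (0.0, 0.0)
g(y_4) = b*y + (c1 - a1*y)*x1 + (c2 - a2*y)*x2 = 11*(-0.2) + 9.2*0.0 + 9.6*0.0 = -2.2 + 0.0 + 0.0 = -2.2


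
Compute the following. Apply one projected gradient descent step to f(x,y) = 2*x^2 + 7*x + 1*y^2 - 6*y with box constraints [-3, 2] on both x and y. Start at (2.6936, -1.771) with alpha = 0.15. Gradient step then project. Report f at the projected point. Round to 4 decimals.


Step 1: Compute gradient at (2.6936, -1.771).
grad_x = 2*2*2.6936 + 7 = 17.7744
grad_y = 2*1*-1.771 - 6 = -9.542
Step 2: Gradient step.
x_raw = 2.6936 - 0.15*17.7744 = 0.0274
y_raw = -1.771 - 0.15*-9.542 = -0.3397
Step 3: Project onto [-3, 2].
x_proj = clip(0.0274) = 0.0274
y_proj = clip(-0.3397) = -0.3397
Step 4: Evaluate f.
f(0.0274, -0.3397) = 2.3472


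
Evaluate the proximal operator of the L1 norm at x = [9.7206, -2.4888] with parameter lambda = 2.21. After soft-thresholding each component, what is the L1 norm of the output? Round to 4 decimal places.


Soft-thresholding with lambda = 2.21:
prox(9.7206) = sign(9.7206)*max(|9.7206| - 2.21, 0) = 7.5106
prox(-2.4888) = sign(-2.4888)*max(|-2.4888| - 2.21, 0) = -0.2788
prox(x) = [7.5106, -0.2788]
||prox(x)||_1 = 7.5106 + 0.2788 = 7.7894


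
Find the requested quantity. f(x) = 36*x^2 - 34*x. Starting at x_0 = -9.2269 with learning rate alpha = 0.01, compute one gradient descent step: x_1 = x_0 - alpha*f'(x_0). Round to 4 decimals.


We compute the gradient at x_0 and apply the update.
f'(x) = 72*x - 34
f'(-9.2269) = 72*-9.2269 - 34 = -698.3368
x_1 = -9.2269 - 0.01*-698.3368 = -2.2435


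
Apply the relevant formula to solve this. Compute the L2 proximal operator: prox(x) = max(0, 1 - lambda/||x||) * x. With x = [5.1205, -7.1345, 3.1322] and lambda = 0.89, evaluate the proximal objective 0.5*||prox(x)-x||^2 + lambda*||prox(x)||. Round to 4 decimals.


Step 1: Compute ||x||.
||x|| = 9.3237
Step 2: Compute scaling factor.
scale = max(0, 1 - 0.89/9.3237) = 0.9045
Step 3: prox(x) = [4.6317, -6.4535, 2.8332]
||prox(x)|| = 8.4337
Step 4: Proximal objective.
0.5*||prox-x||^2 = 0.3961
lambda*||prox|| = 7.506
Total = 7.902


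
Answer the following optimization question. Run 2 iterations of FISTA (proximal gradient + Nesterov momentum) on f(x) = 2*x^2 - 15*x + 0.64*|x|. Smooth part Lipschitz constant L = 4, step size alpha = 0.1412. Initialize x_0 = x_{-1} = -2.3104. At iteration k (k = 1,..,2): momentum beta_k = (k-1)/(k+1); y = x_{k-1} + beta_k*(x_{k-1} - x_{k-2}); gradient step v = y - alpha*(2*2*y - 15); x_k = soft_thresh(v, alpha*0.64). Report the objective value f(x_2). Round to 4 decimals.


FISTA on f(x) = 2*x^2 - 15*x + 0.64*|x|
L = 4, alpha = 0.1412
Iteration 1: beta = 0.0, y = -2.3104 + 0.0*(-2.3104 + 2.3104) = -2.3104
  grad(y) = -24.2416, v = y - alpha*grad = 1.1125
  prox(v) = soft_thresh(1.1125, 0.0904) = 1.0221
Iteration 2: beta = 0.3333, y = 1.0221 + 0.3333*(1.0221 + 2.3104) = 2.133
  grad(y) = -6.468, v = y - alpha*grad = 3.0463
  prox(v) = soft_thresh(3.0463, 0.0904) = 2.9559
f(x_2) = 2*2.9559^2 - 15*2.9559 + 0.64*|2.9559| = -24.9721


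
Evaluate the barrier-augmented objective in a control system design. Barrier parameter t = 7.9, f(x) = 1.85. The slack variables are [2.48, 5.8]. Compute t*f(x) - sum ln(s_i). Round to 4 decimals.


Step 1: Compute log-barrier.
ln values: [0.9083, 1.7579]
phi = -(0.9083 + 1.7579) = -2.6661
Step 2: Compute augmented objective.
t*f(x) = 7.9*1.85 = 14.615
Total = 14.615 - 2.6661 = 11.9489


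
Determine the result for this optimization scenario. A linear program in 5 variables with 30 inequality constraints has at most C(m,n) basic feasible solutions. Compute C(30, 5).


Each vertex corresponds to some choice of n active constraints out of m, so the number of vertices is at most C(m, n) = m! / (n!(m-n)!).
m = 30, n = 5
Numerator: 30 * 29 * 28 * 27 * 26
Denominator: 5! = 120
C(30, 5) = 142506


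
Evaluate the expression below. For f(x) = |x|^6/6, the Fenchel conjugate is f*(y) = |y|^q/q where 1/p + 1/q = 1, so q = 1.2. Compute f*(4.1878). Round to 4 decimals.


The conjugate exponent q satisfies 1/p + 1/q = 1.
p = 6, so q = 6/(6 - 1) = 1.2
|y|^q = 4.1878^1.2 = 5.5768
f*(4.1878) = 5.5768 / 1.2 = 4.6473


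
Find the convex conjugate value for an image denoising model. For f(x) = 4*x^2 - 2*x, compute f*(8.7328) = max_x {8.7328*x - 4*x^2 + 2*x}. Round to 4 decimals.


f*(y) = sup_x {y*x - a*x^2 - b*x} = sup_x {(y-b)*x - a*x^2}
FOC: (y - b) - 2a*x = 0 => x* = (y - b)/(2a)
x* = (8.7328 + 2)/(2*4) = 1.3416
f*(8.7328) = (y-b)^2/(4a) = (8.7328 + 2)^2/(4*4)
= 115.193/16 = 7.1996


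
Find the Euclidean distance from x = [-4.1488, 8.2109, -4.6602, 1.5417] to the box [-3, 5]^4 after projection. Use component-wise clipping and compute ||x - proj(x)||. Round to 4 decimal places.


Project each component onto [-3, 5].
clip(-4.1488) = -3.0, clip(8.2109) = 5.0, clip(-4.6602) = -3.0, clip(1.5417) = 1.5417
Projection = [-3.0, 5.0, -3.0, 1.5417]
Squared diffs: [1.3197, 10.3099, 2.7563, 0.0]
Distance = sqrt(14.3859) = 3.7929


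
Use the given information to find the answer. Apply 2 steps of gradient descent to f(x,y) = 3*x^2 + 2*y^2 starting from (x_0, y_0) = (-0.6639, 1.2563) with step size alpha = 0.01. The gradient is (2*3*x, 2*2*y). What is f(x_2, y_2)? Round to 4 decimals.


Gradient descent on f(x,y) = 3*x^2 + 2*y^2.
Starting point: (-0.6639, 1.2563), alpha = 0.01
Step 1: grad_x = 2*3*-0.6639 = -3.9834, grad_y = 2*2*1.2563 = 5.0252
  x_1 = -0.6639 - 0.01*-3.9834 = -0.6241
  y_1 = 1.2563 - 0.01*5.0252 = 1.206
Step 2: grad_x = 2*3*-0.6241 = -3.7444, grad_y = 2*2*1.206 = 4.8242
  x_2 = -0.6241 - 0.01*-3.7444 = -0.5866
  y_2 = 1.206 - 0.01*4.8242 = 1.1578
f(-0.5866, 1.1578) = 3*(-0.5866)^2 + 2*1.1578^2 = 3.7134


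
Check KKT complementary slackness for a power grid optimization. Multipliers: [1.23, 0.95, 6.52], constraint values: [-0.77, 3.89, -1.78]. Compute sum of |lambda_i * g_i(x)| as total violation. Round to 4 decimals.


KKT complementary slackness check:
lambda_1 * g_1 = 1.23 * -0.77 = -0.9471
lambda_2 * g_2 = 0.95 * 3.89 = 3.6955
lambda_3 * g_3 = 6.52 * -1.78 = -11.6056
Total violation = 0.9471 + 3.6955 + 11.6056 = 16.2482


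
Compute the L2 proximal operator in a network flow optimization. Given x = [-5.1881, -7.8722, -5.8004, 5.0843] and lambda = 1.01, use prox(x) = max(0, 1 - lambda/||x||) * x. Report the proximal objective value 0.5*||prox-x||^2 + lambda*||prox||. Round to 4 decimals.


Step 1: Compute ||x||.
||x|| = 12.1812
Step 2: Compute scaling factor.
scale = max(0, 1 - 1.01/12.1812) = 0.9171
Step 3: prox(x) = [-4.7579, -7.2195, -5.3195, 4.6627]
||prox(x)|| = 11.1712
Step 4: Proximal objective.
0.5*||prox-x||^2 = 0.5101
lambda*||prox|| = 11.2829
Total = 11.793


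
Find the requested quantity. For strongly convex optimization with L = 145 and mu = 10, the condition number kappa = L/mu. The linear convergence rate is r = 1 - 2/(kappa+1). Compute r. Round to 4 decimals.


Step 1: Compute the condition number.
kappa = L/mu = 145/10 = 14.5
Step 2: Compute the convergence rate.
r = 1 - 2/(kappa + 1) = 1 - 2*mu/(L + mu) = (L - mu)/(L + mu) = 135/155 = 0.871


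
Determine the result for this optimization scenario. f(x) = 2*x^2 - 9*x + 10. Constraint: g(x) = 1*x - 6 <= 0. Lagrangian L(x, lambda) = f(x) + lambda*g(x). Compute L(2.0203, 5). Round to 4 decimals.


Step 1: Evaluate f(x).
f(2.0203) = 2*2.0203^2 - 9*2.0203 + 10 = -0.0195
Step 2: Evaluate g(x).
g(2.0203) = 1*2.0203 - 6 = -3.9797
Step 3: Compute Lagrangian.
L = -0.0195 + 5*-3.9797 = -19.918


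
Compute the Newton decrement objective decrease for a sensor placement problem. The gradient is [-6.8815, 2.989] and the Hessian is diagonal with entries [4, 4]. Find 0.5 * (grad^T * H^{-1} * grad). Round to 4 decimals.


Step 1: H is diagonal, so H^(-1) * g = [-1.7204, 0.7473].
Step 2: g^T H^(-1) g = sum_i g_i^2 / H_ii
  = (-6.8815)^2/4 + (2.989)^2/4
  = 11.8388 + 2.2335 = 14.0723
Step 3: Objective decrease = 0.5 * g^T H^(-1) g = 7.0361


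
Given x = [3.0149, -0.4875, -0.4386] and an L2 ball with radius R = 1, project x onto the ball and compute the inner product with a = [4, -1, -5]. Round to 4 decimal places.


Step 1: Compute ||x|| (intermediates to 6 decimals).
||x|| = sqrt(3.0149^2 + (-0.4875)^2 + (-0.4386)^2) = 3.085393
Step 2: Project.
Since ||x|| > R, scale = R/||x|| = 1/3.085393 = 0.324108, proj(x) = scale * x
proj(x) = [0.977153, -0.158003, -0.142154]
Step 3: Dot product.
a^T * proj(x) = 4*0.977153 - 1*(-0.158003) - 5*(-0.142154) = 4.7774


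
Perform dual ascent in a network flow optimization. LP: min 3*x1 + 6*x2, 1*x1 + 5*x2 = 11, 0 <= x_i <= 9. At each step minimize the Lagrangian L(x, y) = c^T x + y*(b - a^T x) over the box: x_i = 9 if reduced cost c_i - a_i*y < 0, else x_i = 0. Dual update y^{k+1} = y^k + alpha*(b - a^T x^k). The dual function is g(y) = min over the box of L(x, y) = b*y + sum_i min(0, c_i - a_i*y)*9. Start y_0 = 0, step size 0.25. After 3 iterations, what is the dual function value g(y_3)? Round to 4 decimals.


Dual ascent for LP: min 3*x1 + 6*x2, 1*x1 + 5*x2 = 11, 0 <= x_i <= 9
Step 1: y^k = 0.0, reduced costs: (3.0, 6.0)
  x^k = (0.0, 0.0), subgradient = b - a^T x = 11.0
  y^{k+1} = 0.0 + 0.25*11.0 = 2.75
Step 2: y^k = 2.75, reduced costs: (0.25, -7.75)
  x^k = (0.0, 9.0), subgradient = b - a^T x = -34.0
  y^{k+1} = 2.75 + 0.25*-34.0 = -5.75
Step 3: y^k = -5.75, reduced costs: (8.75, 34.75)
  x^k = (0.0, 0.0), subgradient = b - a^T x = 11.0
  y^{k+1} = -5.75 + 0.25*11.0 = -3.0
Dual objective at y_3 = -3.0: reduced costs (6.0, 21.0), box minimizer x = (0.0, 0.0)
g(y_3) = b*y + (c1 - a1*y)*x1 + (c2 - a2*y)*x2 = 11*(-3.0) + 6.0*0.0 + 21.0*0.0 = -33.0 + 0.0 + 0.0 = -33.0


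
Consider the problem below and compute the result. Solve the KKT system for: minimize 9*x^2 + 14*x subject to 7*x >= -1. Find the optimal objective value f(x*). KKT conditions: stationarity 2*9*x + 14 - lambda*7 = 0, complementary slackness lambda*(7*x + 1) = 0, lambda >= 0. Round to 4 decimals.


Step 1: Try lambda = 0 (constraint inactive).
x_unc = -14/(2*9) = -0.7778
Check: 7*-0.7778 = -5.4446 < -1 -- violated!
Step 2: Constraint must be active: 7*x = -1
x* = -1/7 = -0.1429 (rounded; the exact value -1/7 is used below)
lambda = (2*9*(-1/7) + 14)/7 = 1.6327
Step 3: Compute optimal value.
f(x*) = 9*(-1/7)^2 + 14*(-1/7) = -1.8163


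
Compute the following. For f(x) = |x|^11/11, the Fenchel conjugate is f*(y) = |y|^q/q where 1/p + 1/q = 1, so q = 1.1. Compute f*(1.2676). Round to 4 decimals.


The conjugate exponent q satisfies 1/p + 1/q = 1.
p = 11, so q = 11/(11 - 1) = 1.1
|y|^q = 1.2676^1.1 = 1.298
f*(1.2676) = 1.298 / 1.1 = 1.18


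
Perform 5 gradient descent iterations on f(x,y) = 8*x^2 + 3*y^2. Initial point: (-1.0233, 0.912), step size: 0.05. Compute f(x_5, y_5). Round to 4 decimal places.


Gradient descent on f(x,y) = 8*x^2 + 3*y^2.
Starting point: (-1.0233, 0.912), alpha = 0.05
Step 1: grad_x = 2*8*-1.0233 = -16.3728, grad_y = 2*3*0.912 = 5.472
  x_1 = -1.0233 - 0.05*-16.3728 = -0.2047
  y_1 = 0.912 - 0.05*5.472 = 0.6384
Step 2: grad_x = 2*8*-0.2047 = -3.2746, grad_y = 2*3*0.6384 = 3.8304
  x_2 = -0.2047 - 0.05*-3.2746 = -0.0409
  y_2 = 0.6384 - 0.05*3.8304 = 0.4469
Step 3: grad_x = 2*8*-0.0409 = -0.6549, grad_y = 2*3*0.4469 = 2.6813
  x_3 = -0.0409 - 0.05*-0.6549 = -0.0082
  y_3 = 0.4469 - 0.05*2.6813 = 0.3128
Step 4: grad_x = 2*8*-0.0082 = -0.131, grad_y = 2*3*0.3128 = 1.8769
  x_4 = -0.0082 - 0.05*-0.131 = -0.0016
  y_4 = 0.3128 - 0.05*1.8769 = 0.219
Step 5: grad_x = 2*8*-0.0016 = -0.0262, grad_y = 2*3*0.219 = 1.3138
  x_5 = -0.0016 - 0.05*-0.0262 = -0.0003
  y_5 = 0.219 - 0.05*1.3138 = 0.1533
f(-0.0003, 0.1533) = 8*(-0.0003)^2 + 3*0.1533^2 = 0.0705


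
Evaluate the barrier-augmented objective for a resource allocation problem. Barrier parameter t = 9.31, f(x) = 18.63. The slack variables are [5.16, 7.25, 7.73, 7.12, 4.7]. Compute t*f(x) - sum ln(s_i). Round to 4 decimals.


Step 1: Compute log-barrier.
ln values: [1.6409, 1.981, 2.0451, 1.9629, 1.5476]
phi = -(1.6409 + 1.981 + 2.0451 + 1.9629 + 1.5476) = -9.1775
Step 2: Compute augmented objective.
t*f(x) = 9.31*18.63 = 173.4453
Total = 173.4453 - 9.1775 = 164.2678


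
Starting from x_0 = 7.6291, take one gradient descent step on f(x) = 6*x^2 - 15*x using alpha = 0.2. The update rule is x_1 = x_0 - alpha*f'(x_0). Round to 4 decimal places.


We compute the gradient at x_0 and apply the update.
f'(x) = 12*x - 15
f'(7.6291) = 12*7.6291 - 15 = 76.5492
x_1 = 7.6291 - 0.2*76.5492 = -7.6807


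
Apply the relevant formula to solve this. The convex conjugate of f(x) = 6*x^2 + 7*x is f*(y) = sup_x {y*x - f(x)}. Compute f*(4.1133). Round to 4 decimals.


f*(y) = sup_x {y*x - a*x^2 - b*x} = sup_x {(y-b)*x - a*x^2}
FOC: (y - b) - 2a*x = 0 => x* = (y - b)/(2a)
x* = (4.1133 - 7)/(2*6) = -0.2406
f*(4.1133) = (y-b)^2/(4a) = (4.1133 - 7)^2/(4*6)
= 8.333/24 = 0.3472
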